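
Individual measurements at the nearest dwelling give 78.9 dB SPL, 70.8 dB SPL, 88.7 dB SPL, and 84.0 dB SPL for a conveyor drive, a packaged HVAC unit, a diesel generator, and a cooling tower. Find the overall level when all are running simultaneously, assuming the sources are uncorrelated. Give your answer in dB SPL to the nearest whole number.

90 dB SPL

Incoherent sources combine by intensity addition: L_total = 10·log₁₀(Σ 10^(L_i/10)).
Σ 10^(L/10) = 10^(78.9/10) + 10^(70.8/10) + 10^(88.7/10) + 10^(84.0/10) = 1.082e+09.
L_total = 10·log₁₀(1.082e+09) = 90.34 dB SPL.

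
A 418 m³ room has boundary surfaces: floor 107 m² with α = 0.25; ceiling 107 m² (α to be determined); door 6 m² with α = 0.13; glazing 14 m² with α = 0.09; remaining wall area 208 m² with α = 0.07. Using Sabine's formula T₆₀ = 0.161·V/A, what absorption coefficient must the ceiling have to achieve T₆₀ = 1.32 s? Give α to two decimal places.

0.07

Required total absorption A = 0.161·418/1.32 = 50.98 m².
Absorption from the other surfaces = 107·0.25 + 6·0.13 + 14·0.09 + 208·0.07 = 43.35 m², so the ceiling must supply 7.63 m² over 107 m².
α = 7.63/107 = 0.071.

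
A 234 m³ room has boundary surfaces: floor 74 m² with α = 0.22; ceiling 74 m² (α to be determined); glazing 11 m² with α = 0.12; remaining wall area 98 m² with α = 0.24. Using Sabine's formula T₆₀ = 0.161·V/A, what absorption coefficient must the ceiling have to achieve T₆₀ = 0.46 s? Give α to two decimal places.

Required total absorption A = 0.161·234/0.46 = 81.90 m².
Absorption from the other surfaces = 74·0.22 + 11·0.12 + 98·0.24 = 41.12 m², so the ceiling must supply 40.78 m² over 74 m².
α = 40.78/74 = 0.551.

0.55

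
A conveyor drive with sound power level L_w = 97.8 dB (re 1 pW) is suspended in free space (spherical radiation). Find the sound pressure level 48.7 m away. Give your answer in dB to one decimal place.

53.1 dB

L_p = L_w − 10·log₁₀(4π·r²) with r = 48.7 m.
4π·r² = 2.98e+04 m², 10·log₁₀ of that is 44.743 dB.
L_p = 97.8 − 44.743 = 53.06 dB.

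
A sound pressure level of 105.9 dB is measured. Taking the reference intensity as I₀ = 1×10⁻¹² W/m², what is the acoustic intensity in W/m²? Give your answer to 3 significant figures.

L = 10·log₁₀(I/I₀) ⇒ I = I₀·10^(L/10) = 10⁻¹² × 10^10.59.

0.0389 W/m²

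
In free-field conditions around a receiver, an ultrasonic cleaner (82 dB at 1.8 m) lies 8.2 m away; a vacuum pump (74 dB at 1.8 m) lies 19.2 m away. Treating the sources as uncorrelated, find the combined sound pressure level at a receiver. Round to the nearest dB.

Propagate each source to the receiver with L = L_ref − 20·log₁₀(r/r_ref), then add intensities.
ultrasonic cleaner: 82 − 20·log₁₀(8.2/1.8) = 82 − 13.17 = 68.83 dB.
vacuum pump: 74 − 20·log₁₀(19.2/1.8) = 74 − 20.56 = 53.44 dB.
Σ 10^(L/10) = 7.858e+06 → L_total = 10·log₁₀(7.858e+06) = 68.95 dB.

69 dB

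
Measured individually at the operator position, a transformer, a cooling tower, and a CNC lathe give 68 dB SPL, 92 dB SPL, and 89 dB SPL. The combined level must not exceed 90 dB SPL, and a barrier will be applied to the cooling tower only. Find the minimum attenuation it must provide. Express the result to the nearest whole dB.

Fixed contribution from the other sources: Σ 10^(L/10) = 10^(68/10) + 10^(89/10) = 8.006e+08 (89.03 dB SPL).
The limit corresponds to 10^(90/10) = 1.000e+09; subtracting the fixed part leaves 1.994e+08 for the cooling tower, i.e. 83.00 dB SPL.
Required insertion loss = 92 − 83.00 = 9.00 dB.

9 dB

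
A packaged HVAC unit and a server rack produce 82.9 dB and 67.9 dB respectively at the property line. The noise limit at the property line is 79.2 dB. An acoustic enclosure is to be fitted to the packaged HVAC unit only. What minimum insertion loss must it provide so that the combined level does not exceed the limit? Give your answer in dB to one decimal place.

Everything except the packaged HVAC unit sums to 10^(67.9/10) = 6.166e+06 in linear terms, 67.90 dB.
The limit corresponds to 10^(79.2/10) = 8.318e+07; subtracting the fixed part leaves 7.701e+07 for the packaged HVAC unit, i.e. 78.87 dB.
Required insertion loss = 82.9 − 78.87 = 4.03 dB.

4.0 dB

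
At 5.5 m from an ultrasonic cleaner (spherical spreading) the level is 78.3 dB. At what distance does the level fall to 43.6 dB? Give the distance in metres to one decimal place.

298.8 m

For a point source L₁ − L₂ = 20·log₁₀(r₂/r₁), so r₂ = r₁·10^((L₁−L₂)/20).
r₂ = 5.5·10^((78.3−43.6)/20) = 5.5·10^(34.7/20) = 298.79 m.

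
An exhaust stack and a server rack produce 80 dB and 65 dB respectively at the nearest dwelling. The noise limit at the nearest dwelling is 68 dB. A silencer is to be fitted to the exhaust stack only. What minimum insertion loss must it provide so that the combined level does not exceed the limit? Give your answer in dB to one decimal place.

Fixed contribution from the other source: Σ 10^(L/10) = 10^(65/10) = 3.162e+06 (65.00 dB).
To meet 68 dB overall, the treated exhaust stack may contribute at most 10^(68/10) − 3.162e+06 = 3.147e+06, i.e. 64.98 dB.
Required insertion loss = 80 − 64.98 = 15.02 dB.

15.0 dB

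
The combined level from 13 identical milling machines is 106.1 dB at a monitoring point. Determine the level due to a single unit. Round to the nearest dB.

95 dB

Dividing the total intensity by 13 lowers the level by 10·log₁₀ 13 = 11.139 dB: L₁ = 106.1 − 11.139.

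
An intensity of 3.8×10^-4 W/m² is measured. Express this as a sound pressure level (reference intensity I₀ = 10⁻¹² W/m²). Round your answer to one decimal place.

85.8 dB

L = 10·log₁₀(I/I₀) = 10·log₁₀(3.8×10^-4/10⁻¹²) = 10·log₁₀(3.8×10^8).
L = 10·(0.5798 + 8) = 85.80 dB.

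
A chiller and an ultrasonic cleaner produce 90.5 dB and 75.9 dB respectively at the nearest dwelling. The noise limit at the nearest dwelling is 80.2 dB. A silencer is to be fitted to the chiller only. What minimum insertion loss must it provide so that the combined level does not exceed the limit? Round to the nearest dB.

12 dB

Fixed contribution from the other source: Σ 10^(L/10) = 10^(75.9/10) = 3.890e+07 (75.90 dB).
To meet 80.2 dB overall, the treated chiller may contribute at most 10^(80.2/10) − 3.890e+07 = 6.581e+07, i.e. 78.18 dB.
So the chiller must be reduced from 90.5 to 78.18 dB: IL = 12.32 dB.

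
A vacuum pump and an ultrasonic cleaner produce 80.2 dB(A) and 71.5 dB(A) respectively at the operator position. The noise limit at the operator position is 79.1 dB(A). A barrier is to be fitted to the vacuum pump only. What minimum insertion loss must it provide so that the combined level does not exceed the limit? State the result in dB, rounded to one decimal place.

The untreated sources together contribute 10^(71.5/10) = 1.413e+07, i.e. 71.50 dB(A).
To meet 79.1 dB(A) overall, the treated vacuum pump may contribute at most 10^(79.1/10) − 1.413e+07 = 6.716e+07, i.e. 78.27 dB(A).
Required insertion loss = 80.2 − 78.27 = 1.93 dB.

1.9 dB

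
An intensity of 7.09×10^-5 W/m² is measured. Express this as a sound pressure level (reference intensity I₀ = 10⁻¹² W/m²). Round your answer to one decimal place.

78.5 dB

I/I₀ = 7.09×10^-5/10⁻¹² = 7.09×10^7, and L = 10·log₁₀(I/I₀).
L = 10·(0.8506 + 7) = 78.51 dB.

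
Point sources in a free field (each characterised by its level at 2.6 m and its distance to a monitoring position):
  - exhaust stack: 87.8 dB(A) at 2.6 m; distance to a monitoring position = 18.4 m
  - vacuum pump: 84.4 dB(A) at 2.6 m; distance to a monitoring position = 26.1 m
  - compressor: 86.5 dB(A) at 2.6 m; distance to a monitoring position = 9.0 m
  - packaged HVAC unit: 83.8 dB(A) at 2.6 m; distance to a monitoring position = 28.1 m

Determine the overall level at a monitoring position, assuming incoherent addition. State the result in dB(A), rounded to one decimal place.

Apply inverse-square spreading to bring every level to the receiver, then sum 10^(L/10).
exhaust stack: 87.8 − 20·log₁₀(18.4/2.6) = 87.8 − 17.00 = 70.80 dB(A).
vacuum pump: 84.4 − 20·log₁₀(26.1/2.6) = 84.4 − 20.03 = 64.37 dB(A).
compressor: 86.5 − 20·log₁₀(9.0/2.6) = 86.5 − 10.79 = 75.71 dB(A).
packaged HVAC unit: 83.8 − 20·log₁₀(28.1/2.6) = 83.8 − 20.67 = 63.13 dB(A).
Σ 10^(L/10) = 5.410e+07 → L_total = 10·log₁₀(5.410e+07) = 77.33 dB(A).

77.3 dB(A)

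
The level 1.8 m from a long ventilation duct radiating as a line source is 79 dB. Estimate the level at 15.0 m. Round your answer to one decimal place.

69.8 dB

Cylindrical spreading from a line source gives a 10·log₁₀(r₂/r₁) drop.
L₂ = 79 − 10·log₁₀(15.0/1.8) = 79 − 9.208 = 69.79 dB.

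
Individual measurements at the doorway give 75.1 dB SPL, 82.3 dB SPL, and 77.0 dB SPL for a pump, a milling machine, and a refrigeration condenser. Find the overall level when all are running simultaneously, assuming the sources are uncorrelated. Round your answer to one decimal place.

For uncorrelated sources the intensities add, so convert each level to linear form, sum, and take 10·log₁₀ of the total.
Σ 10^(L/10) = 10^(75.1/10) + 10^(82.3/10) + 10^(77.0/10) = 2.523e+08.
L_total = 10·log₁₀(2.523e+08) = 84.02 dB SPL.

84.0 dB SPL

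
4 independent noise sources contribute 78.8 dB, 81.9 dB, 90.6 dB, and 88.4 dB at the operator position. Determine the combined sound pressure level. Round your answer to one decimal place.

For uncorrelated sources the intensities add, so convert each level to linear form, sum, and take 10·log₁₀ of the total.
Σ 10^(L/10) = 10^(78.8/10) + 10^(81.9/10) + 10^(90.6/10) + 10^(88.4/10) = 2.071e+09.
L_total = 10·log₁₀(2.071e+09) = 93.16 dB.

93.2 dB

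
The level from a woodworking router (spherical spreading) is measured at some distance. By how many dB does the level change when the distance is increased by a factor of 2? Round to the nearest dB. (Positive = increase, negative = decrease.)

With spherical spreading the level changes by −20·log₁₀(r₂/r₁).
ΔL = −20·log₁₀(2) = -6.02 dB.

-6 dB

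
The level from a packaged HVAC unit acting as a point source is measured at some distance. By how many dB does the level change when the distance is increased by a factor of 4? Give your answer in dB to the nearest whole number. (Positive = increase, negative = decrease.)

Point-source spreading: ΔL = −20·log₁₀(r₂/r₁).
ΔL = −20·log₁₀(4) = -12.04 dB.

-12 dB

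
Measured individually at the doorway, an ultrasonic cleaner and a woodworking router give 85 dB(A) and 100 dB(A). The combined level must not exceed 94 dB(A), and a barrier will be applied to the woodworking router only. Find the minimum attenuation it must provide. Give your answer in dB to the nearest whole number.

7 dB

Everything except the woodworking router sums to 10^(85/10) = 3.162e+08 in linear terms, 85.00 dB(A).
The limit corresponds to 10^(94/10) = 2.512e+09; subtracting the fixed part leaves 2.196e+09 for the woodworking router, i.e. 93.42 dB(A).
So the woodworking router must be reduced from 100 to 93.42 dB(A): IL = 6.58 dB.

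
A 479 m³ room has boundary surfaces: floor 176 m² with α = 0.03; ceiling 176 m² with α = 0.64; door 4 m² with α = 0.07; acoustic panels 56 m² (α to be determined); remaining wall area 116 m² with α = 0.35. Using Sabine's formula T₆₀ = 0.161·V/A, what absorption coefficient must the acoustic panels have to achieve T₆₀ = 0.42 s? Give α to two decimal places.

0.44

Required total absorption A = 0.161·479/0.42 = 183.62 m².
Absorption from the other surfaces = 176·0.03 + 176·0.64 + 4·0.07 + 116·0.35 = 158.80 m², so the acoustic panels must supply 24.82 m² over 56 m².
α = 24.82/56 = 0.443.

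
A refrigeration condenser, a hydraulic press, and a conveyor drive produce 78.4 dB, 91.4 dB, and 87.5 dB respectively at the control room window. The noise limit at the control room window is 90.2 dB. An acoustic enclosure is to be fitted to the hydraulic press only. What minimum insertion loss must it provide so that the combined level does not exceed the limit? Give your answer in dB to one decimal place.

5.2 dB

The untreated sources together contribute 10^(78.4/10) + 10^(87.5/10) = 6.315e+08, i.e. 88.00 dB.
To meet 90.2 dB overall, the treated hydraulic press may contribute at most 10^(90.2/10) − 6.315e+08 = 4.156e+08, i.e. 86.19 dB.
Required insertion loss = 91.4 − 86.19 = 5.21 dB.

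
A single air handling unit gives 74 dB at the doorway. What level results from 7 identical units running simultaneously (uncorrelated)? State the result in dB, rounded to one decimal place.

With 7 equal, uncorrelated contributions the intensity is 7× that of one unit, giving a rise of 10·log₁₀ 7.
L_total = 74 + 10·log₁₀(7) = 74 + 8.451 = 82.45 dB.

82.5 dB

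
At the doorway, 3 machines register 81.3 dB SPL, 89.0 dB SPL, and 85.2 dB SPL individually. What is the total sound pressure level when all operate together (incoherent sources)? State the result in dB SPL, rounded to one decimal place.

For uncorrelated sources the intensities add, so convert each level to linear form, sum, and take 10·log₁₀ of the total.
Σ 10^(L/10) = 10^(81.3/10) + 10^(89.0/10) + 10^(85.2/10) = 1.260e+09.
L_total = 10·log₁₀(1.260e+09) = 91.00 dB SPL.

91.0 dB SPL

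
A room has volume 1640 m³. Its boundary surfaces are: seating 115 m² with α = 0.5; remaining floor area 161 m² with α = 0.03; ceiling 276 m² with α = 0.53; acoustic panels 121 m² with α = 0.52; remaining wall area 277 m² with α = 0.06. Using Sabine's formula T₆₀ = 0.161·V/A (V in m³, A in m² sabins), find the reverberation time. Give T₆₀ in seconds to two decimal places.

0.92 s

Summing Sᵢαᵢ: 115·0.5 + 161·0.03 + 276·0.53 + 121·0.52 + 277·0.06 = 288.15 m².
T₆₀ = 0.161·V/A = 0.161·1640/288.15 = 0.916 s.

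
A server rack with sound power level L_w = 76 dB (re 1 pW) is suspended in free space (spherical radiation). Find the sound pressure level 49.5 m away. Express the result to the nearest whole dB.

L_p = L_w − 10·log₁₀(4π·r²) with r = 49.5 m.
4π·r² = 3.079e+04 m², 10·log₁₀ of that is 44.884 dB.
L_p = 76 − 44.884 = 31.12 dB.

31 dB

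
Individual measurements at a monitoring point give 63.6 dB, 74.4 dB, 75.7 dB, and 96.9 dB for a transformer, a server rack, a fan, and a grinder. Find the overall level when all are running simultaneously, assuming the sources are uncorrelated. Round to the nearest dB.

Incoherent sources combine by intensity addition: L_total = 10·log₁₀(Σ 10^(L_i/10)).
Σ 10^(L/10) = 10^(63.6/10) + 10^(74.4/10) + 10^(75.7/10) + 10^(96.9/10) = 4.965e+09.
L_total = 10·log₁₀(4.965e+09) = 96.96 dB.

97 dB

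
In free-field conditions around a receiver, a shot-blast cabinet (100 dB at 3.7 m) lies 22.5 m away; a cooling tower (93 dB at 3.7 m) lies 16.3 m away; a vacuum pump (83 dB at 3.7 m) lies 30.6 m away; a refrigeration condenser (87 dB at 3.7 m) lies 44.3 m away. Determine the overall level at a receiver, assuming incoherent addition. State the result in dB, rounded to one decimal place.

First find each source's level at the receiver (point-source: −20·log₁₀(r/r_ref)), then combine on an intensity basis.
shot-blast cabinet: 100 − 20·log₁₀(22.5/3.7) = 100 − 15.68 = 84.32 dB.
cooling tower: 93 − 20·log₁₀(16.3/3.7) = 93 − 12.88 = 80.12 dB.
vacuum pump: 83 − 20·log₁₀(30.6/3.7) = 83 − 18.35 = 64.65 dB.
refrigeration condenser: 87 − 20·log₁₀(44.3/3.7) = 87 − 21.56 = 65.44 dB.
Σ 10^(L/10) = 3.796e+08 → L_total = 10·log₁₀(3.796e+08) = 85.79 dB.

85.8 dB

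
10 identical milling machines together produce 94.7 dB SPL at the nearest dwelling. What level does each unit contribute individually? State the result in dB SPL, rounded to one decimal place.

84.7 dB SPL

For N identical incoherent sources L_total = L₁ + 10·log₁₀ N, so L₁ = 94.7 − 10·log₁₀(10) = 94.7 − 10.000.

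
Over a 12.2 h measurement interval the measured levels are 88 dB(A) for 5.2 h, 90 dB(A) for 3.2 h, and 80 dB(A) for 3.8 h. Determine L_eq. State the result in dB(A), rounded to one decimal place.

L_eq = 10·log₁₀[(1/T)·Σ tᵢ·10^(Lᵢ/10)] with T = 12.2 h.
Σ tᵢ·10^(Lᵢ/10) = 5.2·10^(88/10) + 3.2·10^(90/10) + 3.8·10^(80/10) = 6.861e+09.
L_eq = 10·log₁₀(6.861e+09/12.2) = 87.50 dB(A).

87.5 dB(A)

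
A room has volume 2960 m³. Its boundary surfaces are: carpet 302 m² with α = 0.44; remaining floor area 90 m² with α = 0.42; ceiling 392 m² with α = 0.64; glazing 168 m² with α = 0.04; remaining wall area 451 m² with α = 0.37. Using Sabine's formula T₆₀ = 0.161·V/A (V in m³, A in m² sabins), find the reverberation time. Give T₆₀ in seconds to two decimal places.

A = Σ Sᵢαᵢ = 302·0.44 + 90·0.42 + 392·0.64 + 168·0.04 + 451·0.37 = 595.15 m².
T₆₀ = 0.161·V/A = 0.161·2960/595.15 = 0.801 s.

0.80 s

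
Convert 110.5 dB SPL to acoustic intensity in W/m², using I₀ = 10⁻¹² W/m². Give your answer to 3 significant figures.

I = I₀·10^(L/10) = 10⁻¹² × 10^(110.5/10) = 10^(-0.950).

0.112 W/m²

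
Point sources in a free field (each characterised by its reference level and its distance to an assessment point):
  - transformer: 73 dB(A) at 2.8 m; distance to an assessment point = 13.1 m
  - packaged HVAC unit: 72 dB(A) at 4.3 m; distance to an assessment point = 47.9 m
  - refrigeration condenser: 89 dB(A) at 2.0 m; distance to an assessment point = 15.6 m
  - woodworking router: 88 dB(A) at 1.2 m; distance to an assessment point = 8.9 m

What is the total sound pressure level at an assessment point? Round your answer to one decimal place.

First find each source's level at the receiver (point-source: −20·log₁₀(r/r_ref)), then combine on an intensity basis.
transformer: 73 − 20·log₁₀(13.1/2.8) = 73 − 13.40 = 59.60 dB(A).
packaged HVAC unit: 72 − 20·log₁₀(47.9/4.3) = 72 − 20.94 = 51.06 dB(A).
refrigeration condenser: 89 − 20·log₁₀(15.6/2.0) = 89 − 17.84 = 71.16 dB(A).
woodworking router: 88 − 20·log₁₀(8.9/1.2) = 88 − 17.40 = 70.60 dB(A).
Σ 10^(L/10) = 2.557e+07 → L_total = 10·log₁₀(2.557e+07) = 74.08 dB(A).

74.1 dB(A)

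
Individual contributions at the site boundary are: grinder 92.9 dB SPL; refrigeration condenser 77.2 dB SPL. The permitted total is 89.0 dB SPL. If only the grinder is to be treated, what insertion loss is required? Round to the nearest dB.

4 dB

Fixed contribution from the other source: Σ 10^(L/10) = 10^(77.2/10) = 5.248e+07 (77.20 dB SPL).
The limit corresponds to 10^(89.0/10) = 7.943e+08; subtracting the fixed part leaves 7.418e+08 for the grinder, i.e. 88.70 dB SPL.
Required insertion loss = 92.9 − 88.70 = 4.20 dB.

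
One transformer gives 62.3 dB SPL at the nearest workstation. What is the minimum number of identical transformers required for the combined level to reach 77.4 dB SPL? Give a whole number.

33

N identical sources give L₁ + 10·log₁₀ N, so require 10·log₁₀ N ≥ 77.4 − 62.3 = 15.1 dB.
N ≥ 10^(15.1/10) = 32.359, so N = 33.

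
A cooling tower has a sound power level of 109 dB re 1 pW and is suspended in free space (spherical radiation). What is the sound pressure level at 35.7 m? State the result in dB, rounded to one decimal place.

67.0 dB

The power spreads over a sphere of area 4π·r², so L_p = L_w − 10·log₁₀(4π·r²).
4π·r² = 1.602e+04 m², 10·log₁₀ of that is 42.045 dB.
L_p = 109 − 42.045 = 66.95 dB.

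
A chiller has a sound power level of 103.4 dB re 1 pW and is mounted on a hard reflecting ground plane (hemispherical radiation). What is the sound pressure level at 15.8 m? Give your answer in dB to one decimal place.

71.4 dB

The power spreads over a hemisphere of area 2π·r², so L_p = L_w − 10·log₁₀(2π·r²).
2π·r² = 1569 m², 10·log₁₀ of that is 31.955 dB.
L_p = 103.4 − 31.955 = 71.45 dB.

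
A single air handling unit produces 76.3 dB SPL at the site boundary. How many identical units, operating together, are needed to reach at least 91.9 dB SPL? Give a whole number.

The shortfall is 91.9 − 76.3 = 15.6 dB, and N units add 10·log₁₀ N, so need 10·log₁₀ N ≥ 15.6.
N ≥ 10^(15.6/10) = 36.308, so N = 37.

37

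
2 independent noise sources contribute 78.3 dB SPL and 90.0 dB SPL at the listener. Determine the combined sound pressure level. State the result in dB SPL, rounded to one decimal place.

90.3 dB SPL

For uncorrelated sources the intensities add, so convert each level to linear form, sum, and take 10·log₁₀ of the total.
Σ 10^(L/10) = 10^(78.3/10) + 10^(90.0/10) = 1.068e+09.
L_total = 10·log₁₀(1.068e+09) = 90.28 dB SPL.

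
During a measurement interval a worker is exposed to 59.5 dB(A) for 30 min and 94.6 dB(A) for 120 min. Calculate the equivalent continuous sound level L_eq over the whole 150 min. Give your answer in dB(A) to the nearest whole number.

94 dB(A)

L_eq = 10·log₁₀[(1/T)·Σ tᵢ·10^(Lᵢ/10)] with T = 150 min.
Σ tᵢ·10^(Lᵢ/10) = 30·10^(59.5/10) + 120·10^(94.6/10) = 3.461e+11.
L_eq = 10·log₁₀(3.461e+11/150) = 93.63 dB(A).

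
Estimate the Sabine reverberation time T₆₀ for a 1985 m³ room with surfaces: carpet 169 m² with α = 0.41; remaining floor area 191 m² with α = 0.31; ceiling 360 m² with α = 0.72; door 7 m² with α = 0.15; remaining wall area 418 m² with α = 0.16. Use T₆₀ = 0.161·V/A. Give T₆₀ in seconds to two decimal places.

0.70 s

Summing Sᵢαᵢ: 169·0.41 + 191·0.31 + 360·0.72 + 7·0.15 + 418·0.16 = 455.63 m².
T₆₀ = 0.161·V/A = 0.161·1985/455.63 = 0.701 s.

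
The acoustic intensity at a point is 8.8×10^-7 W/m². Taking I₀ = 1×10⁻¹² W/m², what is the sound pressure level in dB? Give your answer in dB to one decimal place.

59.4 dB

Dividing by I₀ shifts the exponent by 12: I/I₀ = 8.8×10^5.
L = 10·(0.9445 + 5) = 59.44 dB.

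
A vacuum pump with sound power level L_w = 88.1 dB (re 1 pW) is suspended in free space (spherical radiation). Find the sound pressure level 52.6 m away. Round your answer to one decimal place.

Free-field spherical radiation: L_p = L_w − 10·log₁₀(4π·r²), r = 52.6 m.
4π·r² = 3.477e+04 m², 10·log₁₀ of that is 45.412 dB.
L_p = 88.1 − 45.412 = 42.69 dB.

42.7 dB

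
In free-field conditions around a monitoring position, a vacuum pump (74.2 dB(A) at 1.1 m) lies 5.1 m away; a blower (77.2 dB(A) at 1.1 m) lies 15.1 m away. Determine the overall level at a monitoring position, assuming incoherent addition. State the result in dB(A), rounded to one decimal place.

Apply inverse-square spreading to bring every level to the receiver, then sum 10^(L/10).
vacuum pump: 74.2 − 20·log₁₀(5.1/1.1) = 74.2 − 13.32 = 60.88 dB(A).
blower: 77.2 − 20·log₁₀(15.1/1.1) = 77.2 − 22.75 = 54.45 dB(A).
Σ 10^(L/10) = 1.502e+06 → L_total = 10·log₁₀(1.502e+06) = 61.77 dB(A).

61.8 dB(A)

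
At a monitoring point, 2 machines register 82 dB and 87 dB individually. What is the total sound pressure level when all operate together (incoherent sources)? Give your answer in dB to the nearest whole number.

Incoherent sources combine by intensity addition: L_total = 10·log₁₀(Σ 10^(L_i/10)).
Σ 10^(L/10) = 10^(82/10) + 10^(87/10) = 6.597e+08.
L_total = 10·log₁₀(6.597e+08) = 88.19 dB.

88 dB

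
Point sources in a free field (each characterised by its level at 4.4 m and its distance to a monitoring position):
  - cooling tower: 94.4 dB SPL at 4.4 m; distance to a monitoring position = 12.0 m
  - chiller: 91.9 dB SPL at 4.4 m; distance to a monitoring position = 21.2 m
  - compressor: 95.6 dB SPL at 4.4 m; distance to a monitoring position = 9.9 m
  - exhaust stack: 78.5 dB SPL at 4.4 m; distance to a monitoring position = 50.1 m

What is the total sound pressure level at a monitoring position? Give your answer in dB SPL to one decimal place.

90.6 dB SPL

Propagate each source to the receiver with L = L_ref − 20·log₁₀(r/r_ref), then add intensities.
cooling tower: 94.4 − 20·log₁₀(12.0/4.4) = 94.4 − 8.71 = 85.69 dB SPL.
chiller: 91.9 − 20·log₁₀(21.2/4.4) = 91.9 − 13.66 = 78.24 dB SPL.
compressor: 95.6 − 20·log₁₀(9.9/4.4) = 95.6 − 7.04 = 88.56 dB SPL.
exhaust stack: 78.5 − 20·log₁₀(50.1/4.4) = 78.5 − 21.13 = 57.37 dB SPL.
Σ 10^(L/10) = 1.155e+09 → L_total = 10·log₁₀(1.155e+09) = 90.62 dB SPL.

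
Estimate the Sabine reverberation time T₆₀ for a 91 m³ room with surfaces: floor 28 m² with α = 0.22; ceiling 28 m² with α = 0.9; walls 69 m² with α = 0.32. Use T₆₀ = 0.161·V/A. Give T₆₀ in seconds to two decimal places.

A = Σ Sᵢαᵢ = 28·0.22 + 28·0.9 + 69·0.32 = 53.44 m².
T₆₀ = 0.161·V/A = 0.161·91/53.44 = 0.274 s.

0.27 s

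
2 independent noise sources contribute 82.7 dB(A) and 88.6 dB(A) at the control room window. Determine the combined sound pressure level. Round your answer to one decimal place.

89.6 dB(A)

For uncorrelated sources the intensities add, so convert each level to linear form, sum, and take 10·log₁₀ of the total.
Σ 10^(L/10) = 10^(82.7/10) + 10^(88.6/10) = 9.106e+08.
L_total = 10·log₁₀(9.106e+08) = 89.59 dB(A).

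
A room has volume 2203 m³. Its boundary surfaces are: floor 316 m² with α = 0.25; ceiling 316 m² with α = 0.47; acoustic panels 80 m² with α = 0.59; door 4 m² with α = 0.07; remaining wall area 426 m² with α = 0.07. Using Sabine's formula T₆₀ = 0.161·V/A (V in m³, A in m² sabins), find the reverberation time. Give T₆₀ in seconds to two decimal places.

Summing Sᵢαᵢ: 316·0.25 + 316·0.47 + 80·0.59 + 4·0.07 + 426·0.07 = 304.82 m².
T₆₀ = 0.161 × 2203 / 304.82 = 1.164 s.

1.16 s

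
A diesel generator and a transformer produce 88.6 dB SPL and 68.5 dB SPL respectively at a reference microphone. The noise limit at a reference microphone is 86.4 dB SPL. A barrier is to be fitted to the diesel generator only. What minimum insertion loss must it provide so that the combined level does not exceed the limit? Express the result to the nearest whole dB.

Fixed contribution from the other source: Σ 10^(L/10) = 10^(68.5/10) = 7.079e+06 (68.50 dB SPL).
The limit corresponds to 10^(86.4/10) = 4.365e+08; subtracting the fixed part leaves 4.294e+08 for the diesel generator, i.e. 86.33 dB SPL.
Required insertion loss = 88.6 − 86.33 = 2.27 dB.

2 dB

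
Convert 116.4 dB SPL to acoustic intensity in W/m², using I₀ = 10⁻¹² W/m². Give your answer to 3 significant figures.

0.437 W/m²

L = 10·log₁₀(I/I₀) ⇒ I = I₀·10^(L/10) = 10⁻¹² × 10^11.64.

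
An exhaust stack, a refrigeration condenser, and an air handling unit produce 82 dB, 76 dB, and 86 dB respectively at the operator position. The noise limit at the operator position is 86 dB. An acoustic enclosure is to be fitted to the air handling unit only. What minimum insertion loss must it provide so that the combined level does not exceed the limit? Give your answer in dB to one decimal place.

3.0 dB

The untreated sources together contribute 10^(82/10) + 10^(76/10) = 1.983e+08, i.e. 82.97 dB.
To meet 86 dB overall, the treated air handling unit may contribute at most 10^(86/10) − 1.983e+08 = 1.998e+08, i.e. 83.01 dB.
So the air handling unit must be reduced from 86 to 83.01 dB: IL = 2.99 dB.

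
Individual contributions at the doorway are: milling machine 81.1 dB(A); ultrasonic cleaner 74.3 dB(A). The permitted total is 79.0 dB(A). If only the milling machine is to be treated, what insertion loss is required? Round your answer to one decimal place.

3.9 dB

Fixed contribution from the other source: Σ 10^(L/10) = 10^(74.3/10) = 2.692e+07 (74.30 dB(A)).
The limit corresponds to 10^(79.0/10) = 7.943e+07; subtracting the fixed part leaves 5.252e+07 for the milling machine, i.e. 77.20 dB(A).
Required insertion loss = 81.1 − 77.20 = 3.90 dB.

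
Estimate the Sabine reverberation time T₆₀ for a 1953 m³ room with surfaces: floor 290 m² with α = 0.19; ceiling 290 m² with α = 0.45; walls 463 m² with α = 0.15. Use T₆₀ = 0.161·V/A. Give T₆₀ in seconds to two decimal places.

Summing Sᵢαᵢ: 290·0.19 + 290·0.45 + 463·0.15 = 255.05 m².
T₆₀ = 0.161·V/A = 0.161·1953/255.05 = 1.233 s.

1.23 s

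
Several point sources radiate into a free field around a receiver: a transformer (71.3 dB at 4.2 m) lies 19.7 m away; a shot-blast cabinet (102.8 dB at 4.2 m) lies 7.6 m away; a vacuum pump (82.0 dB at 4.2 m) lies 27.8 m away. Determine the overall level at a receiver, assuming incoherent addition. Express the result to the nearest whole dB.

Apply inverse-square spreading to bring every level to the receiver, then sum 10^(L/10).
transformer: 71.3 − 20·log₁₀(19.7/4.2) = 71.3 − 13.42 = 57.88 dB.
shot-blast cabinet: 102.8 − 20·log₁₀(7.6/4.2) = 102.8 − 5.15 = 97.65 dB.
vacuum pump: 82.0 − 20·log₁₀(27.8/4.2) = 82.0 − 16.42 = 65.58 dB.
Σ 10^(L/10) = 5.824e+09 → L_total = 10·log₁₀(5.824e+09) = 97.65 dB.

98 dB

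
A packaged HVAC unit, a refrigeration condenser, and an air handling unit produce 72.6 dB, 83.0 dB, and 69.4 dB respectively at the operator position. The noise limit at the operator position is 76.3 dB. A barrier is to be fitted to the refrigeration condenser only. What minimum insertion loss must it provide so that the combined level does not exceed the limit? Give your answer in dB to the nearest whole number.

Fixed contribution from the other sources: Σ 10^(L/10) = 10^(72.6/10) + 10^(69.4/10) = 2.691e+07 (74.30 dB).
To meet 76.3 dB overall, the treated refrigeration condenser may contribute at most 10^(76.3/10) − 2.691e+07 = 1.575e+07, i.e. 71.97 dB.
Required insertion loss = 83.0 − 71.97 = 11.03 dB.

11 dB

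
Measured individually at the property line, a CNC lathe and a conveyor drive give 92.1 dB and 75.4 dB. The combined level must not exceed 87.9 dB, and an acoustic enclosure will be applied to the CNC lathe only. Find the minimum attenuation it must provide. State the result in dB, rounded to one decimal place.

Fixed contribution from the other source: Σ 10^(L/10) = 10^(75.4/10) = 3.467e+07 (75.40 dB).
To meet 87.9 dB overall, the treated CNC lathe may contribute at most 10^(87.9/10) − 3.467e+07 = 5.819e+08, i.e. 87.65 dB.
Required insertion loss = 92.1 − 87.65 = 4.45 dB.

4.5 dB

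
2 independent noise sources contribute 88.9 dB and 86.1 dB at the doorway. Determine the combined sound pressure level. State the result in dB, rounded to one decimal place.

90.7 dB

Incoherent sources combine by intensity addition: L_total = 10·log₁₀(Σ 10^(L_i/10)).
Σ 10^(L/10) = 10^(88.9/10) + 10^(86.1/10) = 1.184e+09.
L_total = 10·log₁₀(1.184e+09) = 90.73 dB.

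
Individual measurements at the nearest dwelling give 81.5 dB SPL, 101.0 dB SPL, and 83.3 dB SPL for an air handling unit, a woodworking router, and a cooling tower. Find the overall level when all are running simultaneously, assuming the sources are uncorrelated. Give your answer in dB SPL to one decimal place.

For uncorrelated sources the intensities add, so convert each level to linear form, sum, and take 10·log₁₀ of the total.
Σ 10^(L/10) = 10^(81.5/10) + 10^(101.0/10) + 10^(83.3/10) = 1.294e+10.
L_total = 10·log₁₀(1.294e+10) = 101.12 dB SPL.

101.1 dB SPL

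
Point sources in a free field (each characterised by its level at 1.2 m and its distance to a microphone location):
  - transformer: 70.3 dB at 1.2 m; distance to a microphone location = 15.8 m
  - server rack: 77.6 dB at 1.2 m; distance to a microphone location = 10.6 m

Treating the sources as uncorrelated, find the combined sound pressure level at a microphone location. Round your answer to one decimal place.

59.0 dB

Propagate each source to the receiver with L = L_ref − 20·log₁₀(r/r_ref), then add intensities.
transformer: 70.3 − 20·log₁₀(15.8/1.2) = 70.3 − 22.39 = 47.91 dB.
server rack: 77.6 − 20·log₁₀(10.6/1.2) = 77.6 − 18.92 = 58.68 dB.
Σ 10^(L/10) = 7.993e+05 → L_total = 10·log₁₀(7.993e+05) = 59.03 dB.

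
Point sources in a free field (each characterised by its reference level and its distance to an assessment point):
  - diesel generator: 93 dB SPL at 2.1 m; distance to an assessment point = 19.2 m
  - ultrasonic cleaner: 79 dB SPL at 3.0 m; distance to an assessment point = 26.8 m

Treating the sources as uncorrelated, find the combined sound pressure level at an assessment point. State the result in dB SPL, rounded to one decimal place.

74.0 dB SPL

Propagate each source to the receiver with L = L_ref − 20·log₁₀(r/r_ref), then add intensities.
diesel generator: 93 − 20·log₁₀(19.2/2.1) = 93 − 19.22 = 73.78 dB SPL.
ultrasonic cleaner: 79 − 20·log₁₀(26.8/3.0) = 79 − 19.02 = 59.98 dB SPL.
Σ 10^(L/10) = 2.486e+07 → L_total = 10·log₁₀(2.486e+07) = 73.96 dB SPL.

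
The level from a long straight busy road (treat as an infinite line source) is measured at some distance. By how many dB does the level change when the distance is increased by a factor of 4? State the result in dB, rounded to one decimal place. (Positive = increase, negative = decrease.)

-6.0 dB

A line source loses 3 dB per doubling of distance; generally ΔL = −10·log₁₀(r₂/r₁).
ΔL = −10·log₁₀(4) = -6.02 dB.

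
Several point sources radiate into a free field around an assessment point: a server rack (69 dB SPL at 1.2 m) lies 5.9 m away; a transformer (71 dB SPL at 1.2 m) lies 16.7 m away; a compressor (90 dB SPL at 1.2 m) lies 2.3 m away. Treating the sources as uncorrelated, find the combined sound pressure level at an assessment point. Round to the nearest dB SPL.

84 dB SPL

First find each source's level at the receiver (point-source: −20·log₁₀(r/r_ref)), then combine on an intensity basis.
server rack: 69 − 20·log₁₀(5.9/1.2) = 69 − 13.83 = 55.17 dB SPL.
transformer: 71 − 20·log₁₀(16.7/1.2) = 71 − 22.87 = 48.13 dB SPL.
compressor: 90 − 20·log₁₀(2.3/1.2) = 90 − 5.65 = 84.35 dB SPL.
Σ 10^(L/10) = 2.726e+08 → L_total = 10·log₁₀(2.726e+08) = 84.36 dB SPL.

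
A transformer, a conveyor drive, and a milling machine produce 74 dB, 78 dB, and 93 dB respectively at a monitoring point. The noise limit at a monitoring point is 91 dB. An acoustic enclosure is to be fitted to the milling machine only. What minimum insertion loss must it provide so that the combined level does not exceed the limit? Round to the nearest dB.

The untreated sources together contribute 10^(74/10) + 10^(78/10) = 8.821e+07, i.e. 79.46 dB.
The limit corresponds to 10^(91/10) = 1.259e+09; subtracting the fixed part leaves 1.171e+09 for the milling machine, i.e. 90.68 dB.
Required insertion loss = 93 − 90.68 = 2.32 dB.

2 dB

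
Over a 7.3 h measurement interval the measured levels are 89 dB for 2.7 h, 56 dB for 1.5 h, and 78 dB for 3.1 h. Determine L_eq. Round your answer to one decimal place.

Weight each interval's intensity by its duration and average over T = 7.3 h:
Σ tᵢ·10^(Lᵢ/10) = 2.7·10^(89/10) + 1.5·10^(56/10) + 3.1·10^(78/10) = 2.341e+09.
L_eq = 10·log₁₀(2.341e+09/7.3) = 85.06 dB.

85.1 dB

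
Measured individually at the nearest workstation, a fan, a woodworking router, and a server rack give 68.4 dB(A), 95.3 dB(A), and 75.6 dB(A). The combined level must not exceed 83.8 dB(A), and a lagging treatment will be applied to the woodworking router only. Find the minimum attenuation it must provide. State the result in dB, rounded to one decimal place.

12.4 dB

Fixed contribution from the other sources: Σ 10^(L/10) = 10^(68.4/10) + 10^(75.6/10) = 4.323e+07 (76.36 dB(A)).
To meet 83.8 dB(A) overall, the treated woodworking router may contribute at most 10^(83.8/10) − 4.323e+07 = 1.967e+08, i.e. 82.94 dB(A).
Required insertion loss = 95.3 − 82.94 = 12.36 dB.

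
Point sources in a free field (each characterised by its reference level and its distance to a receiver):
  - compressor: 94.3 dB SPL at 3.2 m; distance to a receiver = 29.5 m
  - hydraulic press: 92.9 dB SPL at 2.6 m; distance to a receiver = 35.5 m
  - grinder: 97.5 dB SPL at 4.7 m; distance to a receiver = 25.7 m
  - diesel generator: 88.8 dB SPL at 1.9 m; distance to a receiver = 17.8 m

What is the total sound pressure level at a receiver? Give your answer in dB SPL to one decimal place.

83.8 dB SPL

Apply inverse-square spreading to bring every level to the receiver, then sum 10^(L/10).
compressor: 94.3 − 20·log₁₀(29.5/3.2) = 94.3 − 19.29 = 75.01 dB SPL.
hydraulic press: 92.9 − 20·log₁₀(35.5/2.6) = 92.9 − 22.71 = 70.19 dB SPL.
grinder: 97.5 − 20·log₁₀(25.7/4.7) = 97.5 − 14.76 = 82.74 dB SPL.
diesel generator: 88.8 − 20·log₁₀(17.8/1.9) = 88.8 − 19.43 = 69.37 dB SPL.
Σ 10^(L/10) = 2.388e+08 → L_total = 10·log₁₀(2.388e+08) = 83.78 dB SPL.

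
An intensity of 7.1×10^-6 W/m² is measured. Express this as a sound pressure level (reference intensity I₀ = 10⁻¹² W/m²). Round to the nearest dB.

Dividing by I₀ shifts the exponent by 12: I/I₀ = 7.1×10^6.
L = 10·(0.8513 + 6) = 68.51 dB.

69 dB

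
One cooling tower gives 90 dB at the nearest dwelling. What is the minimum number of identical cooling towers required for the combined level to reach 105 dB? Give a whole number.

The shortfall is 105 − 90 = 15.0 dB, and N units add 10·log₁₀ N, so need 10·log₁₀ N ≥ 15.0.
N ≥ 10^(15.0/10) = 31.623, so N = 32.

32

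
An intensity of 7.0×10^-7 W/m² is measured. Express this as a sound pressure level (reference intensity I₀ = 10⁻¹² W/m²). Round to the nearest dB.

58 dB

I/I₀ = 7.0×10^-7/10⁻¹² = 7.0×10^5, and L = 10·log₁₀(I/I₀).
L = 10·(0.8451 + 5) = 58.45 dB.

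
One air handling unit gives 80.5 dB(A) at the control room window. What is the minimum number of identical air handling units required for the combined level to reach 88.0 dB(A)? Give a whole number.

N identical sources give L₁ + 10·log₁₀ N, so require 10·log₁₀ N ≥ 88.0 − 80.5 = 7.5 dB.
N ≥ 10^(7.5/10) = 5.623, so N = 6.

6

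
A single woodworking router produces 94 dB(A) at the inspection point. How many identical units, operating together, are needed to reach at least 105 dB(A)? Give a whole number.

13

Need L₁ + 10·log₁₀ N ≥ 105, i.e. log₁₀ N ≥ 1.10.
N ≥ 10^(11.0/10) = 12.589, so N = 13.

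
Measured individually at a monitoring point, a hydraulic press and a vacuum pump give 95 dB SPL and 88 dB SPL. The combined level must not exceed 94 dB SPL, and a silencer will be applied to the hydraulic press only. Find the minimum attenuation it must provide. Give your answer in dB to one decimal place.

2.3 dB

Fixed contribution from the other source: Σ 10^(L/10) = 10^(88/10) = 6.310e+08 (88.00 dB SPL).
To meet 94 dB SPL overall, the treated hydraulic press may contribute at most 10^(94/10) − 6.310e+08 = 1.881e+09, i.e. 92.74 dB SPL.
Required insertion loss = 95 − 92.74 = 2.26 dB.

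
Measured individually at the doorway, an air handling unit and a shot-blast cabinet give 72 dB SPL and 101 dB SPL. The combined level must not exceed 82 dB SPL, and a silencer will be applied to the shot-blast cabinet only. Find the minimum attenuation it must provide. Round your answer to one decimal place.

19.5 dB

The untreated sources together contribute 10^(72/10) = 1.585e+07, i.e. 72.00 dB SPL.
The limit corresponds to 10^(82/10) = 1.585e+08; subtracting the fixed part leaves 1.426e+08 for the shot-blast cabinet, i.e. 81.54 dB SPL.
So the shot-blast cabinet must be reduced from 101 to 81.54 dB SPL: IL = 19.46 dB.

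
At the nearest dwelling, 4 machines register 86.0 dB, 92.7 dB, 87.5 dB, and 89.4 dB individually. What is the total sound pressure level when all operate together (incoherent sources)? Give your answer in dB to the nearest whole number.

96 dB

For uncorrelated sources the intensities add, so convert each level to linear form, sum, and take 10·log₁₀ of the total.
Σ 10^(L/10) = 10^(86.0/10) + 10^(92.7/10) + 10^(87.5/10) + 10^(89.4/10) = 3.693e+09.
L_total = 10·log₁₀(3.693e+09) = 95.67 dB.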